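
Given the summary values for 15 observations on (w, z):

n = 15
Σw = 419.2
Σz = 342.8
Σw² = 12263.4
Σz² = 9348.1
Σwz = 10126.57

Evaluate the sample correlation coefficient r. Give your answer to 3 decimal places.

r = (nΣwz − ΣwΣz) / √[(nΣw² − (Σw)²)(nΣz² − (Σz)²)]
Numerator: 15×10126.57 − 419.2×342.8 = 8196.79
Denominator: √[(183951 − 175728.64)(140221.5 − 117511.84)] = √[8222.36 × 22709.66] = 13664.8088
r = 8196.79 / 13664.8088 ≈ 0.600

0.600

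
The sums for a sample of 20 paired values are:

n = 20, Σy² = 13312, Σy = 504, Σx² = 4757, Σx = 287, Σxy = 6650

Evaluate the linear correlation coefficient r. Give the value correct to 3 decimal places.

-0.932

r = (nΣxy − ΣxΣy) / √[(nΣx² − (Σx)²)(nΣy² − (Σy)²)]
Numerator: 20×6650 − 287×504 = -11648
Denominator: √[(95140 − 82369)(266240 − 254016)] = √[12771 × 12224] = 12494.5070
r = -11648 / 12494.5070 ≈ -0.932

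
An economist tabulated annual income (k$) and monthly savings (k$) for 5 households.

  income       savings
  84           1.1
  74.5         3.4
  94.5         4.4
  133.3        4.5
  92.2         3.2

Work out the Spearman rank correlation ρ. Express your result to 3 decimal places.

Rank income: 2, 1, 4, 5, 3
Rank savings: 1, 3, 4, 5, 2
d = rank(income) − rank(savings): 1, -2, 0, 0, 1; Σd² = 6
ρ = 1 − 6Σd² / [n(n²−1)] = 1 − 6×6 / (5×24) = 1 − 36/120 ≈ 0.700

0.700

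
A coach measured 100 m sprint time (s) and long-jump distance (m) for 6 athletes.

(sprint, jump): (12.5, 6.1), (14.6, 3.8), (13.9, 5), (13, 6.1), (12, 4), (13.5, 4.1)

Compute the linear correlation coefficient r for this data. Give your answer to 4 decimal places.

n = 6, Σx = 79.5, Σy = 29.1, Σx² = 1057.87, Σy² = 146.67, Σxy = 383.88
nΣxy − ΣxΣy = 2303.28 − 2313.45 = -10.17
nΣx² − (Σx)² = 6347.22 − 6320.25 = 26.97; nΣy² − (Σy)² = 880.02 − 846.81 = 33.21
r = -10.17 / √(26.97 × 33.21) = -10.17 / 29.9278 ≈ -0.3398

-0.3398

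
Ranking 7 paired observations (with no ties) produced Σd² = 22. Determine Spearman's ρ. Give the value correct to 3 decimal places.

ρ = 1 − 6Σd² / [n(n²−1)] = 1 − 6×22 / (7×48)
  = 1 − 132/336 = 1 − 0.3929 ≈ 0.607

0.607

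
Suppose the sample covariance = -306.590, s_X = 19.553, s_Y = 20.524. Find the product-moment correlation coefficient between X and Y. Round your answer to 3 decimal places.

r = Cov(X,Y) / (s_X · s_Y) = -306.590 / (19.553 × 20.524)
  = -306.590 / 401.3058 ≈ -0.764

-0.764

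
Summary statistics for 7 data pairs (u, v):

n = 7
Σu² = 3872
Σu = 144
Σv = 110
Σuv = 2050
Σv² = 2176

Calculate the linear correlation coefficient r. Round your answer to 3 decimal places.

r = (nΣuv − ΣuΣv) / √[(nΣu² − (Σu)²)(nΣv² − (Σv)²)]
Numerator: 7×2050 − 144×110 = -1490
Denominator: √[(27104 − 20736)(15232 − 12100)] = √[6368 × 3132] = 4465.9351
r = -1490 / 4465.9351 ≈ -0.334

-0.334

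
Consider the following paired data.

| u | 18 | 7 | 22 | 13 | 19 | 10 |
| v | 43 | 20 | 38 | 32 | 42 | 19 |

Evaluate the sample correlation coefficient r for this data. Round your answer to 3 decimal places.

n = 6, Σu = 89, Σv = 194, Σu² = 1487, Σv² = 6842, Σuv = 3154
nΣuv − ΣuΣv = 18924 − 17266 = 1658
nΣu² − (Σu)² = 8922 − 7921 = 1001; nΣv² − (Σv)² = 41052 − 37636 = 3416
r = 1658 / √(1001 × 3416) = 1658 / 1849.1663 ≈ 0.897

0.897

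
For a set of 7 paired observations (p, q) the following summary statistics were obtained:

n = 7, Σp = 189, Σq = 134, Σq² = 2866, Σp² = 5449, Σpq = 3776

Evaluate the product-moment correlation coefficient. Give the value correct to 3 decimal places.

r = (nΣpq − ΣpΣq) / √[(nΣp² − (Σp)²)(nΣq² − (Σq)²)]
Numerator: 7×3776 − 189×134 = 1106
Denominator: √[(38143 − 35721)(20062 − 17956)] = √[2422 × 2106] = 2258.4800
r = 1106 / 2258.4800 ≈ 0.490

0.490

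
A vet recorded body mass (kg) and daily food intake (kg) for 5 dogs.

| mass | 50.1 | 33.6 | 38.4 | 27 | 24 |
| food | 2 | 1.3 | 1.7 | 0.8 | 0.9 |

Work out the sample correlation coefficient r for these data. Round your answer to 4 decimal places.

0.9641

n = 5, Σx = 173.1, Σy = 6.7, Σx² = 6418.53, Σy² = 10.03, Σxy = 252.36
nΣxy − ΣxΣy = 1261.8 − 1159.77 = 102.03
nΣx² − (Σx)² = 32092.65 − 29963.61 = 2129.04; nΣy² − (Σy)² = 50.15 − 44.89 = 5.26
r = 102.03 / √(2129.04 × 5.26) = 102.03 / 105.8241 ≈ 0.9641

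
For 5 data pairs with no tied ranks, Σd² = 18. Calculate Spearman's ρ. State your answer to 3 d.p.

0.100

ρ = 1 − 6Σd² / [n(n²−1)] = 1 − 6×18 / (5×24)
  = 1 − 108/120 = 1 − 0.9000 ≈ 0.100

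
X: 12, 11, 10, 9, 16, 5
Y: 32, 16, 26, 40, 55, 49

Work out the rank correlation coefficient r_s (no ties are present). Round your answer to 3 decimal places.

Rank X: 5, 4, 3, 2, 6, 1
Rank Y: 3, 1, 2, 4, 6, 5
d = rank(X) − rank(Y): 2, 3, 1, -2, 0, -4; Σd² = 34
ρ = 1 − 6Σd² / [n(n²−1)] = 1 − 6×34 / (6×35) = 1 − 204/210 ≈ 0.029

0.029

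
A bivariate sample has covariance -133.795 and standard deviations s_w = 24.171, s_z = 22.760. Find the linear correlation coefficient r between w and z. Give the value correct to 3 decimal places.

r = Cov(w,z) / (s_w · s_z) = -133.795 / (24.171 × 22.760)
  = -133.795 / 550.1320 ≈ -0.243

-0.243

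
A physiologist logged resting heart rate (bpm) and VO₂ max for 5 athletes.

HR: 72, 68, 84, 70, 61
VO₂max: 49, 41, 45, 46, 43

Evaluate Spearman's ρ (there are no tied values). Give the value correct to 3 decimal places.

0.600

Rank HR: 4, 2, 5, 3, 1
Rank VO₂max: 5, 1, 3, 4, 2
d = rank(HR) − rank(VO₂max): -1, 1, 2, -1, -1; Σd² = 8
ρ = 1 − 6Σd² / [n(n²−1)] = 1 − 6×8 / (5×24) = 1 − 48/120 ≈ 0.600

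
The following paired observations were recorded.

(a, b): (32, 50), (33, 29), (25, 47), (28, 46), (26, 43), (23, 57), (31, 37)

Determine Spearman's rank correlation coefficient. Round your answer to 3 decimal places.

-0.607

Rank a: 6, 7, 2, 4, 3, 1, 5
Rank b: 6, 1, 5, 4, 3, 7, 2
d = rank(a) − rank(b): 0, 6, -3, 0, 0, -6, 3; Σd² = 90
ρ = 1 − 6Σd² / [n(n²−1)] = 1 − 6×90 / (7×48) = 1 − 540/336 ≈ -0.607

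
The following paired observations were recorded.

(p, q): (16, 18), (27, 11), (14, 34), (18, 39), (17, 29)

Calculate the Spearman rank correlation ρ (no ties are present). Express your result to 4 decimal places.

-0.3000

Rank p: 2, 5, 1, 4, 3
Rank q: 2, 1, 4, 5, 3
d = rank(p) − rank(q): 0, 4, -3, -1, 0; Σd² = 26
ρ = 1 − 6Σd² / [n(n²−1)] = 1 − 6×26 / (5×24) = 1 − 156/120 ≈ -0.3000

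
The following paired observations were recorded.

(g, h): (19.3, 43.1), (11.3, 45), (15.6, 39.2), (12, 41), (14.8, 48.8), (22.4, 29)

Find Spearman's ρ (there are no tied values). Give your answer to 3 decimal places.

-0.600

Rank g: 5, 1, 4, 2, 3, 6
Rank h: 4, 5, 2, 3, 6, 1
d = rank(g) − rank(h): 1, -4, 2, -1, -3, 5; Σd² = 56
ρ = 1 − 6Σd² / [n(n²−1)] = 1 − 6×56 / (6×35) = 1 − 336/210 ≈ -0.600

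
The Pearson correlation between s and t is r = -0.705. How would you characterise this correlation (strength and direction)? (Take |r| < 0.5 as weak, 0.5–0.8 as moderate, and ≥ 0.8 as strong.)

r = -0.705 < 0 so the relationship is negative.
|r| = 0.705, which falls in the moderate range.

moderate negative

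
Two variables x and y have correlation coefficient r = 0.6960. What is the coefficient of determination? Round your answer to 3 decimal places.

r² = (0.6960)² = 0.484

0.484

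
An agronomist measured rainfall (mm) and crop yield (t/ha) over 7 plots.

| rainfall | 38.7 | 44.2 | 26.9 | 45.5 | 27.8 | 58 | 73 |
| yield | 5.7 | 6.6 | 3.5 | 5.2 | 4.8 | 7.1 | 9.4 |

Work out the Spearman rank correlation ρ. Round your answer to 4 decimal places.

Rank rainfall: 3, 4, 1, 5, 2, 6, 7
Rank yield: 4, 5, 1, 3, 2, 6, 7
d = rank(rainfall) − rank(yield): -1, -1, 0, 2, 0, 0, 0; Σd² = 6
ρ = 1 − 6Σd² / [n(n²−1)] = 1 − 6×6 / (7×48) = 1 − 36/336 ≈ 0.8929

0.8929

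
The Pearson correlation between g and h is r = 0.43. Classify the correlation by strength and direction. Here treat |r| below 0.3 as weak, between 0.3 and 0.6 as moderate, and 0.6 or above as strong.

r = 0.43 > 0 so the relationship is positive.
|r| = 0.43, which falls in the moderate range.

moderate positive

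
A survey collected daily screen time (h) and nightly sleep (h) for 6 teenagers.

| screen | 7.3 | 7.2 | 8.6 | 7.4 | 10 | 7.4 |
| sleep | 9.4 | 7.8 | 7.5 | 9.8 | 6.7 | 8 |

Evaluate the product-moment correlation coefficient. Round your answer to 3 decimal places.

n = 6, Σx = 47.9, Σy = 49.2, Σx² = 388.61, Σy² = 410.38, Σxy = 388
nΣxy − ΣxΣy = 2328 − 2356.68 = -28.68
nΣx² − (Σx)² = 2331.66 − 2294.41 = 37.25; nΣy² − (Σy)² = 2462.28 − 2420.64 = 41.64
r = -28.68 / √(37.25 × 41.64) = -28.68 / 39.3839 ≈ -0.728

-0.728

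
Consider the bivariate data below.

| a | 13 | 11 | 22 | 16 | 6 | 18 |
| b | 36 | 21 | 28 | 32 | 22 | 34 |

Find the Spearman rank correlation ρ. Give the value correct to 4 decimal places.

Rank a: 3, 2, 6, 4, 1, 5
Rank b: 6, 1, 3, 4, 2, 5
d = rank(a) − rank(b): -3, 1, 3, 0, -1, 0; Σd² = 20
ρ = 1 − 6Σd² / [n(n²−1)] = 1 − 6×20 / (6×35) = 1 − 120/210 ≈ 0.4286

0.4286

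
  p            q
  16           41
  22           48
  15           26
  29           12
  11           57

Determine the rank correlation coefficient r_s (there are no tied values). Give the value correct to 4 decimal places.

Rank p: 3, 4, 2, 5, 1
Rank q: 3, 4, 2, 1, 5
d = rank(p) − rank(q): 0, 0, 0, 4, -4; Σd² = 32
ρ = 1 − 6Σd² / [n(n²−1)] = 1 − 6×32 / (5×24) = 1 − 192/120 ≈ -0.6000

-0.6000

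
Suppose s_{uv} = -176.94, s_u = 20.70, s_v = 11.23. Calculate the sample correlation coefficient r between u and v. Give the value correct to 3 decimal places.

-0.761

r = Cov(u,v) / (s_u · s_v) = -176.94 / (20.70 × 11.23)
  = -176.94 / 232.4610 ≈ -0.761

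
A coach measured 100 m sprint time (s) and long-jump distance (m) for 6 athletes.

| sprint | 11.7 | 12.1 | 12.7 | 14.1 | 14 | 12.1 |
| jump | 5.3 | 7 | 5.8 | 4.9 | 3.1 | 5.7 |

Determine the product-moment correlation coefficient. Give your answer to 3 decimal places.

-0.704

n = 6, Σx = 76.7, Σy = 31.8, Σx² = 985.81, Σy² = 176.84, Σxy = 401.83
nΣxy − ΣxΣy = 2410.98 − 2439.06 = -28.08
nΣx² − (Σx)² = 5914.86 − 5882.89 = 31.97; nΣy² − (Σy)² = 1061.04 − 1011.24 = 49.8
r = -28.08 / √(31.97 × 49.8) = -28.08 / 39.9012 ≈ -0.704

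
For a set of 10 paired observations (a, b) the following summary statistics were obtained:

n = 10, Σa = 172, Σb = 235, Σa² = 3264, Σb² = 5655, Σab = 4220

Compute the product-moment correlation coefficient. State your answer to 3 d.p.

r = (nΣab − ΣaΣb) / √[(nΣa² − (Σa)²)(nΣb² − (Σb)²)]
Numerator: 10×4220 − 172×235 = 1780
Denominator: √[(32640 − 29584)(56550 − 55225)] = √[3056 × 1325] = 2012.2624
r = 1780 / 2012.2624 ≈ 0.885

0.885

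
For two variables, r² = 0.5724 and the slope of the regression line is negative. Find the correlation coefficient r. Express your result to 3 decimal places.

-0.757

|r| = √0.5724 = 0.757
The association is negative, so r = −0.757.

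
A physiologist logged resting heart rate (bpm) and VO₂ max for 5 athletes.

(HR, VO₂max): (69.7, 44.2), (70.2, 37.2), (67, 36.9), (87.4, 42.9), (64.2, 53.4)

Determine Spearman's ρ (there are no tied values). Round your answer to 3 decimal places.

Rank HR: 3, 4, 2, 5, 1
Rank VO₂max: 4, 2, 1, 3, 5
d = rank(HR) − rank(VO₂max): -1, 2, 1, 2, -4; Σd² = 26
ρ = 1 − 6Σd² / [n(n²−1)] = 1 − 6×26 / (5×24) = 1 − 156/120 ≈ -0.300

-0.300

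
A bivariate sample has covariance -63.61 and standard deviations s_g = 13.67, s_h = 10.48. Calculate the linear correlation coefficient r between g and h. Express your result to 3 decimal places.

r = Cov(g,h) / (s_g · s_h) = -63.61 / (13.67 × 10.48)
  = -63.61 / 143.2616 ≈ -0.444

-0.444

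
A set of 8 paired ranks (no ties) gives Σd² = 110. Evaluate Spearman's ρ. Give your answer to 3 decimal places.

ρ = 1 − 6Σd² / [n(n²−1)] = 1 − 6×110 / (8×63)
  = 1 − 660/504 = 1 − 1.3095 ≈ -0.310

-0.310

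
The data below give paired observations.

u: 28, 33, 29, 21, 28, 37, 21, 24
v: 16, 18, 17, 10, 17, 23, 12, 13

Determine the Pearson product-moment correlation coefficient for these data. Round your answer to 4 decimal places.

0.9742

n = 8, Σu = 221, Σv = 126, Σu² = 6325, Σv² = 2100, Σuv = 3636
nΣuv − ΣuΣv = 29088 − 27846 = 1242
nΣu² − (Σu)² = 50600 − 48841 = 1759; nΣv² − (Σv)² = 16800 − 15876 = 924
r = 1242 / √(1759 × 924) = 1242 / 1274.8788 ≈ 0.9742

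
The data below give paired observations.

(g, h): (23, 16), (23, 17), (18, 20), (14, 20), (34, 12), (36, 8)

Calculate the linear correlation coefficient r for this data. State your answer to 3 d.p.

n = 6, Σg = 148, Σh = 93, Σg² = 4030, Σh² = 1553, Σgh = 2095
nΣgh − ΣgΣh = 12570 − 13764 = -1194
nΣg² − (Σg)² = 24180 − 21904 = 2276; nΣh² − (Σh)² = 9318 − 8649 = 669
r = -1194 / √(2276 × 669) = -1194 / 1233.9546 ≈ -0.968

-0.968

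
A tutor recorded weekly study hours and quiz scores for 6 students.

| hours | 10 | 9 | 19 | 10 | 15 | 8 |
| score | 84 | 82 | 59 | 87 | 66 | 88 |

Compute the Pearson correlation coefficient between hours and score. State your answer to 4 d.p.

n = 6, Σx = 71, Σy = 466, Σx² = 931, Σy² = 36930, Σxy = 5263
nΣxy − ΣxΣy = 31578 − 33086 = -1508
nΣx² − (Σx)² = 5586 − 5041 = 545; nΣy² − (Σy)² = 221580 − 217156 = 4424
r = -1508 / √(545 × 4424) = -1508 / 1552.7653 ≈ -0.9712

-0.9712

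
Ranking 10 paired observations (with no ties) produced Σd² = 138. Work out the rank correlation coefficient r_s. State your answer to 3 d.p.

ρ = 1 − 6Σd² / [n(n²−1)] = 1 − 6×138 / (10×99)
  = 1 − 828/990 = 1 − 0.8364 ≈ 0.164

0.164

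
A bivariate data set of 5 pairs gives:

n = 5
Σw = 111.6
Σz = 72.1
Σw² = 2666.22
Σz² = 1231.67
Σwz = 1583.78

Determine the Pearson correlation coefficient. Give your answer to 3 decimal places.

r = (nΣwz − ΣwΣz) / √[(nΣw² − (Σw)²)(nΣz² − (Σz)²)]
Numerator: 5×1583.78 − 111.6×72.1 = -127.46
Denominator: √[(13331.1 − 12454.56)(6158.35 − 5198.41)] = √[876.54 × 959.94] = 917.2927
r = -127.46 / 917.2927 ≈ -0.139

-0.139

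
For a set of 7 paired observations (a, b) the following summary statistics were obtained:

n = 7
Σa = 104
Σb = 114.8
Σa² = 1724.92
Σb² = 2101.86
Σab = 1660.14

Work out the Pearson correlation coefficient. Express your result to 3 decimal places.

r = (nΣab − ΣaΣb) / √[(nΣa² − (Σa)²)(nΣb² − (Σb)²)]
Numerator: 7×1660.14 − 104×114.8 = -318.22
Denominator: √[(12074.44 − 10816)(14713.02 − 13179.04)] = √[1258.44 × 1533.98] = 1389.3962
r = -318.22 / 1389.3962 ≈ -0.229

-0.229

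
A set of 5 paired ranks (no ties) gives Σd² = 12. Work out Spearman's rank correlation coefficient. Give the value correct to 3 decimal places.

ρ = 1 − 6Σd² / [n(n²−1)] = 1 − 6×12 / (5×24)
  = 1 − 72/120 = 1 − 0.6000 ≈ 0.400

0.400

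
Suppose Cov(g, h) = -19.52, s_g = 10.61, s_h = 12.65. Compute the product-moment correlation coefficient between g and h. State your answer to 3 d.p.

-0.145

r = Cov(g,h) / (s_g · s_h) = -19.52 / (10.61 × 12.65)
  = -19.52 / 134.2165 ≈ -0.145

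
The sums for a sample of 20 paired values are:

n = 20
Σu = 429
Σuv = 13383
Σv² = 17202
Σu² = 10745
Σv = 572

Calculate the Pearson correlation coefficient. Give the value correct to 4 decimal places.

r = (nΣuv − ΣuΣv) / √[(nΣu² − (Σu)²)(nΣv² − (Σv)²)]
Numerator: 20×13383 − 429×572 = 22272
Denominator: √[(214900 − 184041)(344040 − 327184)] = √[30859 × 16856] = 22807.0012
r = 22272 / 22807.0012 ≈ 0.9765

0.9765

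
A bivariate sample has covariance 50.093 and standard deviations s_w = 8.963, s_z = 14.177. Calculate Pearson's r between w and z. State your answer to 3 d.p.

r = Cov(w,z) / (s_w · s_z) = 50.093 / (8.963 × 14.177)
  = 50.093 / 127.0685 ≈ 0.394

0.394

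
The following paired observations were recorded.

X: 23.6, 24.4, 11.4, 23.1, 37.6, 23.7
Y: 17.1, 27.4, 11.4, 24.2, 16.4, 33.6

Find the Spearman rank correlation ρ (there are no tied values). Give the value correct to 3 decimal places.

Rank X: 3, 5, 1, 2, 6, 4
Rank Y: 3, 5, 1, 4, 2, 6
d = rank(X) − rank(Y): 0, 0, 0, -2, 4, -2; Σd² = 24
ρ = 1 − 6Σd² / [n(n²−1)] = 1 − 6×24 / (6×35) = 1 − 144/210 ≈ 0.314

0.314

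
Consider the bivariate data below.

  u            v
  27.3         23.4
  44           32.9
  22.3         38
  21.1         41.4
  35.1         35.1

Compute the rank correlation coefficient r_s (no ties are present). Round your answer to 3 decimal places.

Rank u: 3, 5, 2, 1, 4
Rank v: 1, 2, 4, 5, 3
d = rank(u) − rank(v): 2, 3, -2, -4, 1; Σd² = 34
ρ = 1 − 6Σd² / [n(n²−1)] = 1 − 6×34 / (5×24) = 1 − 204/120 ≈ -0.700

-0.700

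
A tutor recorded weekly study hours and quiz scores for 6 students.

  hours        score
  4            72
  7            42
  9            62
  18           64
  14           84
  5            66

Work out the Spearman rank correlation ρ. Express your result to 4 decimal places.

-0.0857

Rank hours: 1, 3, 4, 6, 5, 2
Rank score: 5, 1, 2, 3, 6, 4
d = rank(hours) − rank(score): -4, 2, 2, 3, -1, -2; Σd² = 38
ρ = 1 − 6Σd² / [n(n²−1)] = 1 − 6×38 / (6×35) = 1 − 228/210 ≈ -0.0857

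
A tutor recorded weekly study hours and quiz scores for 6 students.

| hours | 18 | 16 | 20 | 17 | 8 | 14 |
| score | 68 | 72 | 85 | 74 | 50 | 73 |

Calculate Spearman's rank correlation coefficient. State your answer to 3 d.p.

0.600

Rank hours: 5, 3, 6, 4, 1, 2
Rank score: 2, 3, 6, 5, 1, 4
d = rank(hours) − rank(score): 3, 0, 0, -1, 0, -2; Σd² = 14
ρ = 1 − 6Σd² / [n(n²−1)] = 1 − 6×14 / (6×35) = 1 − 84/210 ≈ 0.600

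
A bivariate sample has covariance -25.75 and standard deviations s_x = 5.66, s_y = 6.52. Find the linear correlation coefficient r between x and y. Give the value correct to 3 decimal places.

r = Cov(x,y) / (s_x · s_y) = -25.75 / (5.66 × 6.52)
  = -25.75 / 36.9032 ≈ -0.698

-0.698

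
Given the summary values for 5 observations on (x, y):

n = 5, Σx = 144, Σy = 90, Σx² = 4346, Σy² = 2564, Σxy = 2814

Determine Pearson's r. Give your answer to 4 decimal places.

r = (nΣxy − ΣxΣy) / √[(nΣx² − (Σx)²)(nΣy² − (Σy)²)]
Numerator: 5×2814 − 144×90 = 1110
Denominator: √[(21730 − 20736)(12820 − 8100)] = √[994 × 4720] = 2166.0286
r = 1110 / 2166.0286 ≈ 0.5125

0.5125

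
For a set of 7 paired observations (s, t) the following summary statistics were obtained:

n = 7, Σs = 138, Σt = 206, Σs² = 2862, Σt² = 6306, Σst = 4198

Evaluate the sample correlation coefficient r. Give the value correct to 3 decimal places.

0.737

r = (nΣst − ΣsΣt) / √[(nΣs² − (Σs)²)(nΣt² − (Σt)²)]
Numerator: 7×4198 − 138×206 = 958
Denominator: √[(20034 − 19044)(44142 − 42436)] = √[990 × 1706] = 1299.5922
r = 958 / 1299.5922 ≈ 0.737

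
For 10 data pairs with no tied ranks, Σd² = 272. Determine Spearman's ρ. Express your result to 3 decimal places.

-0.648

ρ = 1 − 6Σd² / [n(n²−1)] = 1 − 6×272 / (10×99)
  = 1 − 1632/990 = 1 − 1.6485 ≈ -0.648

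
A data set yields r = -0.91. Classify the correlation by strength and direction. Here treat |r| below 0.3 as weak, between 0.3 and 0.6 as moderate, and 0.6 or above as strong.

strong negative

r = -0.91 < 0 so the relationship is negative.
|r| = 0.91, which falls in the strong range.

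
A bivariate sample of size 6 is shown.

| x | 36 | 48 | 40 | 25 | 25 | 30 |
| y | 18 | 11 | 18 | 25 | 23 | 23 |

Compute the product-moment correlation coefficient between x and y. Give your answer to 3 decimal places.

n = 6, Σx = 204, Σy = 118, Σx² = 7350, Σy² = 2452, Σxy = 3786
nΣxy − ΣxΣy = 22716 − 24072 = -1356
nΣx² − (Σx)² = 44100 − 41616 = 2484; nΣy² − (Σy)² = 14712 − 13924 = 788
r = -1356 / √(2484 × 788) = -1356 / 1399.0683 ≈ -0.969

-0.969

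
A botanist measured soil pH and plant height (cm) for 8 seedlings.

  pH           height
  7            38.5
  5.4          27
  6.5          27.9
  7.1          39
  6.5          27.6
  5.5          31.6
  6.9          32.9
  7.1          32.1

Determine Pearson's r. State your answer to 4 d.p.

n = 8, Σx = 52, Σy = 256.6, Σx² = 341.34, Σy² = 8383.8, Σxy = 1681.67
nΣxy − ΣxΣy = 13453.36 − 13343.2 = 110.16
nΣx² − (Σx)² = 2730.72 − 2704 = 26.72; nΣy² − (Σy)² = 67070.4 − 65843.56 = 1226.84
r = 110.16 / √(26.72 × 1226.84) = 110.16 / 181.0557 ≈ 0.6084

0.6084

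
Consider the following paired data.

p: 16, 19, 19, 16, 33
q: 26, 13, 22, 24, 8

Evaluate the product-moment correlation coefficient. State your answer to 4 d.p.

-0.8515

n = 5, Σp = 103, Σq = 93, Σp² = 2323, Σq² = 1969, Σpq = 1729
nΣpq − ΣpΣq = 8645 − 9579 = -934
nΣp² − (Σp)² = 11615 − 10609 = 1006; nΣq² − (Σq)² = 9845 − 8649 = 1196
r = -934 / √(1006 × 1196) = -934 / 1096.8938 ≈ -0.8515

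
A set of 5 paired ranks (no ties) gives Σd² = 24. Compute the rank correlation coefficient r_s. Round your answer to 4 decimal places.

ρ = 1 − 6Σd² / [n(n²−1)] = 1 − 6×24 / (5×24)
  = 1 − 144/120 = 1 − 1.20000 ≈ -0.2000

-0.2000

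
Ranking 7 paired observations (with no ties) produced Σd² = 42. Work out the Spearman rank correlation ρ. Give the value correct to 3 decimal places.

ρ = 1 − 6Σd² / [n(n²−1)] = 1 − 6×42 / (7×48)
  = 1 − 252/336 = 1 − 0.7500 ≈ 0.250

0.250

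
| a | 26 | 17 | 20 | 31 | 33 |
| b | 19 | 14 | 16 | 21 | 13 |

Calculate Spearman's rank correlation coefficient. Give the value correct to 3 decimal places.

Rank a: 3, 1, 2, 4, 5
Rank b: 4, 2, 3, 5, 1
d = rank(a) − rank(b): -1, -1, -1, -1, 4; Σd² = 20
ρ = 1 − 6Σd² / [n(n²−1)] = 1 − 6×20 / (5×24) = 1 − 120/120 ≈ 0.000

0.000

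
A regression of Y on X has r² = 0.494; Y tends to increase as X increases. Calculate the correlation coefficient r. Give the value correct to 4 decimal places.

0.7029

|r| = √0.494 = 0.7029
The association is positive, so r = 0.7029.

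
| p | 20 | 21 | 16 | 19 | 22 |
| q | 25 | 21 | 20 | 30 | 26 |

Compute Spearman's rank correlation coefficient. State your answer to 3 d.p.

0.300

Rank p: 3, 4, 1, 2, 5
Rank q: 3, 2, 1, 5, 4
d = rank(p) − rank(q): 0, 2, 0, -3, 1; Σd² = 14
ρ = 1 − 6Σd² / [n(n²−1)] = 1 − 6×14 / (5×24) = 1 − 84/120 ≈ 0.300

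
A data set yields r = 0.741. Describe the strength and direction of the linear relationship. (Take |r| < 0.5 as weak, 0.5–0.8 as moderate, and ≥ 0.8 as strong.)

moderate positive

r = 0.741 > 0 so the relationship is positive.
|r| = 0.741, which falls in the moderate range.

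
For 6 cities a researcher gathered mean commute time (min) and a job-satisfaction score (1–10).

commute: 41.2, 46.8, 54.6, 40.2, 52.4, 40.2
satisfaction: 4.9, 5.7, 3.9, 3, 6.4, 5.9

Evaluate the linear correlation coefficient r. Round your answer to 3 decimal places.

0.165

n = 6, Σx = 275.4, Σy = 29.8, Σx² = 12846.68, Σy² = 156.48, Σxy = 1374.72
nΣxy − ΣxΣy = 8248.32 − 8206.92 = 41.4
nΣx² − (Σx)² = 77080.08 − 75845.16 = 1234.92; nΣy² − (Σy)² = 938.88 − 888.04 = 50.84
r = 41.4 / √(1234.92 × 50.84) = 41.4 / 250.5660 ≈ 0.165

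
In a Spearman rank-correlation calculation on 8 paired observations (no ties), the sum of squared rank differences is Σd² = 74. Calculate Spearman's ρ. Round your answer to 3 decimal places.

ρ = 1 − 6Σd² / [n(n²−1)] = 1 − 6×74 / (8×63)
  = 1 − 444/504 = 1 − 0.8810 ≈ 0.119

0.119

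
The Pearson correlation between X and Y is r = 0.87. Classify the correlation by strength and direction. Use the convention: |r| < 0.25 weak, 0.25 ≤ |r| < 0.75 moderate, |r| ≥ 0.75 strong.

strong positive

r = 0.87 > 0 so the relationship is positive.
|r| = 0.87, which falls in the strong range.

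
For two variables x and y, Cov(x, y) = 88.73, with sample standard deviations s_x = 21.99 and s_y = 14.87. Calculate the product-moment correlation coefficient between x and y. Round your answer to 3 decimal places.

0.271

r = Cov(x,y) / (s_x · s_y) = 88.73 / (21.99 × 14.87)
  = 88.73 / 326.9913 ≈ 0.271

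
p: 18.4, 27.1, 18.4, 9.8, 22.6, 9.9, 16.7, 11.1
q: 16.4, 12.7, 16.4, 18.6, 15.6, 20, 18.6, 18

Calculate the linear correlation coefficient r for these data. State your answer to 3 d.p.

n = 8, Σp = 134, Σq = 136.3, Σp² = 2518.44, Σq² = 2358.49, Σpq = 2190.95
nΣpq − ΣpΣq = 17527.6 − 18264.2 = -736.6
nΣp² − (Σp)² = 20147.52 − 17956 = 2191.52; nΣq² − (Σq)² = 18867.92 − 18577.69 = 290.23
r = -736.6 / √(2191.52 × 290.23) = -736.6 / 797.5242 ≈ -0.924

-0.924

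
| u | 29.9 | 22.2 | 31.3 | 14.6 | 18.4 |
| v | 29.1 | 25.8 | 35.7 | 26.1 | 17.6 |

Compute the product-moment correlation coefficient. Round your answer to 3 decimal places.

0.735

n = 5, Σu = 116.4, Σv = 134.3, Σu² = 2918.26, Σv² = 3777.91, Σuv = 3265.16
nΣuv − ΣuΣv = 16325.8 − 15632.52 = 693.28
nΣu² − (Σu)² = 14591.3 − 13548.96 = 1042.34; nΣv² − (Σv)² = 18889.55 − 18036.49 = 853.06
r = 693.28 / √(1042.34 × 853.06) = 693.28 / 942.9627 ≈ 0.735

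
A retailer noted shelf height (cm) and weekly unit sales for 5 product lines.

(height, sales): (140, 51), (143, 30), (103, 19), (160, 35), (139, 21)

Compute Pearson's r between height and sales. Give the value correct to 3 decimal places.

n = 5, Σx = 685, Σy = 156, Σx² = 95579, Σy² = 5528, Σxy = 21906
nΣxy − ΣxΣy = 109530 − 106860 = 2670
nΣx² − (Σx)² = 477895 − 469225 = 8670; nΣy² − (Σy)² = 27640 − 24336 = 3304
r = 2670 / √(8670 × 3304) = 2670 / 5352.1659 ≈ 0.499

0.499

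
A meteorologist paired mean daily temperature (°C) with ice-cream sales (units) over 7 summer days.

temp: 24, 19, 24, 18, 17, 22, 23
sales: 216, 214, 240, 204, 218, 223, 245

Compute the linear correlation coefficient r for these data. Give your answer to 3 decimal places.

n = 7, Σx = 147, Σy = 1560, Σx² = 3139, Σy² = 348946, Σxy = 32929
nΣxy − ΣxΣy = 230503 − 229320 = 1183
nΣx² − (Σx)² = 21973 − 21609 = 364; nΣy² − (Σy)² = 2442622 − 2433600 = 9022
r = 1183 / √(364 × 9022) = 1183 / 1812.1832 ≈ 0.653

0.653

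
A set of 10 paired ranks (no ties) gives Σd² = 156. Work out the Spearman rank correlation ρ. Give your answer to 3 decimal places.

ρ = 1 − 6Σd² / [n(n²−1)] = 1 − 6×156 / (10×99)
  = 1 − 936/990 = 1 − 0.9455 ≈ 0.055

0.055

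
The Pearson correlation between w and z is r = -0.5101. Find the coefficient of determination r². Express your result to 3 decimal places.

r² = (-0.5101)² = 0.260

0.260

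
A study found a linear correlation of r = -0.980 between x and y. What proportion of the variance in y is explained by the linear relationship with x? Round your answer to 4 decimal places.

r² = (-0.980)² = 0.9604

0.9604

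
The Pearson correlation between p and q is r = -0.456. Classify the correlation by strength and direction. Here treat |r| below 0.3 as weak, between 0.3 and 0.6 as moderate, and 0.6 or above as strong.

moderate negative

r = -0.456 < 0 so the relationship is negative.
|r| = 0.456, which falls in the moderate range.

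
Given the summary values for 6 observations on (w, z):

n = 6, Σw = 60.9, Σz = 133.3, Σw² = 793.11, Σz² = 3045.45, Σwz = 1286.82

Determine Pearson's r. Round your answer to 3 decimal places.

r = (nΣwz − ΣwΣz) / √[(nΣw² − (Σw)²)(nΣz² − (Σz)²)]
Numerator: 6×1286.82 − 60.9×133.3 = -397.05
Denominator: √[(4758.66 − 3708.81)(18272.7 − 17768.89)] = √[1049.85 × 503.81] = 727.2723
r = -397.05 / 727.2723 ≈ -0.546

-0.546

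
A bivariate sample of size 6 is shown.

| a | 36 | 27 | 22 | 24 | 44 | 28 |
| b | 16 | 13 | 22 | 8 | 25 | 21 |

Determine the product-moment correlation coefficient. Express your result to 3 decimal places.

n = 6, Σa = 181, Σb = 105, Σa² = 5805, Σb² = 2039, Σab = 3291
nΣab − ΣaΣb = 19746 − 19005 = 741
nΣa² − (Σa)² = 34830 − 32761 = 2069; nΣb² − (Σb)² = 12234 − 11025 = 1209
r = 741 / √(2069 × 1209) = 741 / 1581.5881 ≈ 0.469

0.469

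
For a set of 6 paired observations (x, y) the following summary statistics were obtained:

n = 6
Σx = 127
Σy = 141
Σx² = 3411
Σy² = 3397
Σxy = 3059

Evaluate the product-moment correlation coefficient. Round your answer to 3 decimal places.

r = (nΣxy − ΣxΣy) / √[(nΣx² − (Σx)²)(nΣy² − (Σy)²)]
Numerator: 6×3059 − 127×141 = 447
Denominator: √[(20466 − 16129)(20382 − 19881)] = √[4337 × 501] = 1474.0546
r = 447 / 1474.0546 ≈ 0.303

0.303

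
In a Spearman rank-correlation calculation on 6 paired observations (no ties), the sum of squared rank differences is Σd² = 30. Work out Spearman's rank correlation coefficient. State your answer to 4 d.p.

0.1429

ρ = 1 − 6Σd² / [n(n²−1)] = 1 − 6×30 / (6×35)
  = 1 − 180/210 = 1 − 0.85714 ≈ 0.1429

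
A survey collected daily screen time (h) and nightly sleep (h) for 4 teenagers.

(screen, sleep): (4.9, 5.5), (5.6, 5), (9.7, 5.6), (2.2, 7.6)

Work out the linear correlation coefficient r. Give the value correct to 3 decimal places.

n = 4, Σx = 22.4, Σy = 23.7, Σx² = 154.3, Σy² = 144.37, Σxy = 125.99
nΣxy − ΣxΣy = 503.96 − 530.88 = -26.92
nΣx² − (Σx)² = 617.2 − 501.76 = 115.44; nΣy² − (Σy)² = 577.48 − 561.69 = 15.79
r = -26.92 / √(115.44 × 15.79) = -26.92 / 42.6942 ≈ -0.631

-0.631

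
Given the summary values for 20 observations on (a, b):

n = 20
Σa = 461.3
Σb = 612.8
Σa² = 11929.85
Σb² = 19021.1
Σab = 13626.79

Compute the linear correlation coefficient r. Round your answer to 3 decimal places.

r = (nΣab − ΣaΣb) / √[(nΣa² − (Σa)²)(nΣb² − (Σb)²)]
Numerator: 20×13626.79 − 461.3×612.8 = -10148.84
Denominator: √[(238597 − 212797.69)(380422 − 375523.84)] = √[25799.31 × 4898.16] = 11241.4033
r = -10148.84 / 11241.4033 ≈ -0.903

-0.903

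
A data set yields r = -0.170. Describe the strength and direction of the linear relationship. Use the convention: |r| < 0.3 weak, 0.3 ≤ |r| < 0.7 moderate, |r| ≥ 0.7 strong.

r = -0.170 < 0 so the relationship is negative.
|r| = 0.170, which falls in the weak range.

weak negative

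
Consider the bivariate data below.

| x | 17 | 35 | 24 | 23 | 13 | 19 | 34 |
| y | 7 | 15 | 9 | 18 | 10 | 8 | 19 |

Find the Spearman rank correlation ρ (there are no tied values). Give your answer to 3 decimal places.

0.571

Rank x: 2, 7, 5, 4, 1, 3, 6
Rank y: 1, 5, 3, 6, 4, 2, 7
d = rank(x) − rank(y): 1, 2, 2, -2, -3, 1, -1; Σd² = 24
ρ = 1 − 6Σd² / [n(n²−1)] = 1 − 6×24 / (7×48) = 1 − 144/336 ≈ 0.571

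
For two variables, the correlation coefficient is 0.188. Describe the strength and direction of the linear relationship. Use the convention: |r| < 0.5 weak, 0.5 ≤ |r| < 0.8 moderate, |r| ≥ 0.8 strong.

weak positive

r = 0.188 > 0 so the relationship is positive.
|r| = 0.188, which falls in the weak range.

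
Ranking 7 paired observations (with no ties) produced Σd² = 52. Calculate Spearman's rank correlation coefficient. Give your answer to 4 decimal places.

0.0714

ρ = 1 − 6Σd² / [n(n²−1)] = 1 − 6×52 / (7×48)
  = 1 − 312/336 = 1 − 0.92857 ≈ 0.0714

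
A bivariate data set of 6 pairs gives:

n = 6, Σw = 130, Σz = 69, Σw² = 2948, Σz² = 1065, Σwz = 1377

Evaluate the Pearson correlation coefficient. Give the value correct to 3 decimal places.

r = (nΣwz − ΣwΣz) / √[(nΣw² − (Σw)²)(nΣz² − (Σz)²)]
Numerator: 6×1377 − 130×69 = -708
Denominator: √[(17688 − 16900)(6390 − 4761)] = √[788 × 1629] = 1132.9837
r = -708 / 1132.9837 ≈ -0.625

-0.625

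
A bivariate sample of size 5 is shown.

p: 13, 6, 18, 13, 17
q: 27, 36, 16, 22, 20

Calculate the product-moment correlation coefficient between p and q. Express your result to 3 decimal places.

-0.966

n = 5, Σp = 67, Σq = 121, Σp² = 987, Σq² = 3165, Σpq = 1481
nΣpq − ΣpΣq = 7405 − 8107 = -702
nΣp² − (Σp)² = 4935 − 4489 = 446; nΣq² − (Σq)² = 15825 − 14641 = 1184
r = -702 / √(446 × 1184) = -702 / 726.6801 ≈ -0.966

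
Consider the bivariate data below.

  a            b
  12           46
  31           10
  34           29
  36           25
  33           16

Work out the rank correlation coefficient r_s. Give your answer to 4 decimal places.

Rank a: 1, 2, 4, 5, 3
Rank b: 5, 1, 4, 3, 2
d = rank(a) − rank(b): -4, 1, 0, 2, 1; Σd² = 22
ρ = 1 − 6Σd² / [n(n²−1)] = 1 − 6×22 / (5×24) = 1 − 132/120 ≈ -0.1000

-0.1000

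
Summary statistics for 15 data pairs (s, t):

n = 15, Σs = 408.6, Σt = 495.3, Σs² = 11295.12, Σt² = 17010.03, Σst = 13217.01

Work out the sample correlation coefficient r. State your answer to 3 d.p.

-0.837

r = (nΣst − ΣsΣt) / √[(nΣs² − (Σs)²)(nΣt² − (Σt)²)]
Numerator: 15×13217.01 − 408.6×495.3 = -4124.43
Denominator: √[(169426.8 − 166953.96)(255150.45 − 245322.09)] = √[2472.84 × 9828.36] = 4929.9048
r = -4124.43 / 4929.9048 ≈ -0.837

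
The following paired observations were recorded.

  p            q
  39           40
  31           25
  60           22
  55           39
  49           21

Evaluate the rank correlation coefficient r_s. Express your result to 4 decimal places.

Rank p: 2, 1, 5, 4, 3
Rank q: 5, 3, 2, 4, 1
d = rank(p) − rank(q): -3, -2, 3, 0, 2; Σd² = 26
ρ = 1 − 6Σd² / [n(n²−1)] = 1 − 6×26 / (5×24) = 1 − 156/120 ≈ -0.3000

-0.3000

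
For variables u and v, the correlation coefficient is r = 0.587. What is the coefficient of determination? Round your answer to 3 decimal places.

0.345

r² = (0.587)² = 0.345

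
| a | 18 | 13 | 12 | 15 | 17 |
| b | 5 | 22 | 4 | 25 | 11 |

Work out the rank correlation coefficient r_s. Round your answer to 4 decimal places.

0.1000

Rank a: 5, 2, 1, 3, 4
Rank b: 2, 4, 1, 5, 3
d = rank(a) − rank(b): 3, -2, 0, -2, 1; Σd² = 18
ρ = 1 − 6Σd² / [n(n²−1)] = 1 − 6×18 / (5×24) = 1 − 108/120 ≈ 0.1000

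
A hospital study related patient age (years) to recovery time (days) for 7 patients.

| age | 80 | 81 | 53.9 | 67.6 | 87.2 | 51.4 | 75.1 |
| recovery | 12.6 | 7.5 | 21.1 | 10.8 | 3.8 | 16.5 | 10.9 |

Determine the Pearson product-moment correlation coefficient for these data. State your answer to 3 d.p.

-0.884

n = 7, Σx = 496.2, Σy = 83.2, Σx² = 36321.78, Σy² = 1182.36, Σxy = 5480.92
nΣxy − ΣxΣy = 38366.44 − 41283.84 = -2917.4
nΣx² − (Σx)² = 254252.46 − 246214.44 = 8038.02; nΣy² − (Σy)² = 8276.52 − 6922.24 = 1354.28
r = -2917.4 / √(8038.02 × 1354.28) = -2917.4 / 3299.3529 ≈ -0.884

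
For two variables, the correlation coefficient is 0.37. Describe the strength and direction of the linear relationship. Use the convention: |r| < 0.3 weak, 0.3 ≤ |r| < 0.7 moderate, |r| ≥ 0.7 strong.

moderate positive

r = 0.37 > 0 so the relationship is positive.
|r| = 0.37, which falls in the moderate range.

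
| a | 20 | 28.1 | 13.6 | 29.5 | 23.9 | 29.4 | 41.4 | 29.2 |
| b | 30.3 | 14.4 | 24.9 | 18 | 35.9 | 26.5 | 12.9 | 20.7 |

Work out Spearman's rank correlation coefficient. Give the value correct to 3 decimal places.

-0.619

Rank a: 2, 4, 1, 7, 3, 6, 8, 5
Rank b: 7, 2, 5, 3, 8, 6, 1, 4
d = rank(a) − rank(b): -5, 2, -4, 4, -5, 0, 7, 1; Σd² = 136
ρ = 1 − 6Σd² / [n(n²−1)] = 1 − 6×136 / (8×63) = 1 − 816/504 ≈ -0.619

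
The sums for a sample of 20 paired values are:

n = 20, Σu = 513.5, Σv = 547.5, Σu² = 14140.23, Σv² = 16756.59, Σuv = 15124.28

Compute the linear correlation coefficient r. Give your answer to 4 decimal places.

r = (nΣuv − ΣuΣv) / √[(nΣu² − (Σu)²)(nΣv² − (Σv)²)]
Numerator: 20×15124.28 − 513.5×547.5 = 21344.35
Denominator: √[(282804.6 − 263682.25)(335131.8 − 299756.25)] = √[19122.35 × 35375.55] = 26008.9148
r = 21344.35 / 26008.9148 ≈ 0.8207

0.8207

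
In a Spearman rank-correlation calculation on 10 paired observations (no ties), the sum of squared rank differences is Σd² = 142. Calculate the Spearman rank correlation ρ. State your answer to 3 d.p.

ρ = 1 − 6Σd² / [n(n²−1)] = 1 − 6×142 / (10×99)
  = 1 − 852/990 = 1 − 0.8606 ≈ 0.139

0.139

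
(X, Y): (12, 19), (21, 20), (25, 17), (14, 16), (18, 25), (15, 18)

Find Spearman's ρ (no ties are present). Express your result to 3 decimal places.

0.143

Rank X: 1, 5, 6, 2, 4, 3
Rank Y: 4, 5, 2, 1, 6, 3
d = rank(X) − rank(Y): -3, 0, 4, 1, -2, 0; Σd² = 30
ρ = 1 − 6Σd² / [n(n²−1)] = 1 − 6×30 / (6×35) = 1 − 180/210 ≈ 0.143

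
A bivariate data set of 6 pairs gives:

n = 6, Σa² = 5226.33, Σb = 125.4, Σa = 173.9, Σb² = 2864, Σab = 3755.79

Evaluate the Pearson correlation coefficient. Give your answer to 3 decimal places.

r = (nΣab − ΣaΣb) / √[(nΣa² − (Σa)²)(nΣb² − (Σb)²)]
Numerator: 6×3755.79 − 173.9×125.4 = 727.68
Denominator: √[(31357.98 − 30241.21)(17184 − 15725.16)] = √[1116.77 × 1458.84] = 1276.3968
r = 727.68 / 1276.3968 ≈ 0.570

0.570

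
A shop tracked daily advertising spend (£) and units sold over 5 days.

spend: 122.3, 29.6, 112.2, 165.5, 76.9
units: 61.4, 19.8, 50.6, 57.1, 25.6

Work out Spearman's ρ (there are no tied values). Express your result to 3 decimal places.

0.900

Rank spend: 4, 1, 3, 5, 2
Rank units: 5, 1, 3, 4, 2
d = rank(spend) − rank(units): -1, 0, 0, 1, 0; Σd² = 2
ρ = 1 − 6Σd² / [n(n²−1)] = 1 − 6×2 / (5×24) = 1 − 12/120 ≈ 0.900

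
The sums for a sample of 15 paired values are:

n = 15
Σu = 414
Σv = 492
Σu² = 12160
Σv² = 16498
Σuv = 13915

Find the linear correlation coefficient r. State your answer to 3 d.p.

0.653

r = (nΣuv − ΣuΣv) / √[(nΣu² − (Σu)²)(nΣv² − (Σv)²)]
Numerator: 15×13915 − 414×492 = 5037
Denominator: √[(182400 − 171396)(247470 − 242064)] = √[11004 × 5406] = 7712.8221
r = 5037 / 7712.8221 ≈ 0.653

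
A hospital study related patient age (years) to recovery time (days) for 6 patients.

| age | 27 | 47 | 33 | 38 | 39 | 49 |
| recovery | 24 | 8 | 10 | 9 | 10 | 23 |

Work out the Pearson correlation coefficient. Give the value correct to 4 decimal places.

-0.1594

n = 6, Σx = 233, Σy = 84, Σx² = 9393, Σy² = 1450, Σxy = 3213
nΣxy − ΣxΣy = 19278 − 19572 = -294
nΣx² − (Σx)² = 56358 − 54289 = 2069; nΣy² − (Σy)² = 8700 − 7056 = 1644
r = -294 / √(2069 × 1644) = -294 / 1844.2982 ≈ -0.1594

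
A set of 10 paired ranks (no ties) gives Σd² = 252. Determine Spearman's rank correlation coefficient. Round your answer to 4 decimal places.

ρ = 1 − 6Σd² / [n(n²−1)] = 1 − 6×252 / (10×99)
  = 1 − 1512/990 = 1 − 1.52727 ≈ -0.5273

-0.5273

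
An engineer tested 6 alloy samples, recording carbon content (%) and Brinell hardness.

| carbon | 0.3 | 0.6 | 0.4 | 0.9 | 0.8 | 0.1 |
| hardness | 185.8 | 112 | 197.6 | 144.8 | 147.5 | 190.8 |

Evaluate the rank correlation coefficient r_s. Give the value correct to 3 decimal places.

Rank carbon: 2, 4, 3, 6, 5, 1
Rank hardness: 4, 1, 6, 2, 3, 5
d = rank(carbon) − rank(hardness): -2, 3, -3, 4, 2, -4; Σd² = 58
ρ = 1 − 6Σd² / [n(n²−1)] = 1 − 6×58 / (6×35) = 1 − 348/210 ≈ -0.657

-0.657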